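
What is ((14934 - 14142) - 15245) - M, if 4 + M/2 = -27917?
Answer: 41389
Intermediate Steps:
M = -55842 (M = -8 + 2*(-27917) = -8 - 55834 = -55842)
((14934 - 14142) - 15245) - M = ((14934 - 14142) - 15245) - 1*(-55842) = (792 - 15245) + 55842 = -14453 + 55842 = 41389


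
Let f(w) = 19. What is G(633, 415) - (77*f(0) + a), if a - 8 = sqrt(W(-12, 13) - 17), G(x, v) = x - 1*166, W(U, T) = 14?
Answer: -1004 - I*sqrt(3) ≈ -1004.0 - 1.732*I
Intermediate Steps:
G(x, v) = -166 + x (G(x, v) = x - 166 = -166 + x)
a = 8 + I*sqrt(3) (a = 8 + sqrt(14 - 17) = 8 + sqrt(-3) = 8 + I*sqrt(3) ≈ 8.0 + 1.732*I)
G(633, 415) - (77*f(0) + a) = (-166 + 633) - (77*19 + (8 + I*sqrt(3))) = 467 - (1463 + (8 + I*sqrt(3))) = 467 - (1471 + I*sqrt(3)) = 467 + (-1471 - I*sqrt(3)) = -1004 - I*sqrt(3)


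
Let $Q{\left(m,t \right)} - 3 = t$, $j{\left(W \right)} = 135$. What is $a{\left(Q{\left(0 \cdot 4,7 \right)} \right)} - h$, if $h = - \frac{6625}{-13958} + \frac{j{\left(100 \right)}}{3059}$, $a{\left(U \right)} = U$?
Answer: $\frac{8261735}{871378} \approx 9.4812$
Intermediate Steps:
$Q{\left(m,t \right)} = 3 + t$
$h = \frac{452045}{871378}$ ($h = - \frac{6625}{-13958} + \frac{135}{3059} = \left(-6625\right) \left(- \frac{1}{13958}\right) + 135 \cdot \frac{1}{3059} = \frac{6625}{13958} + \frac{135}{3059} = \frac{452045}{871378} \approx 0.51877$)
$a{\left(Q{\left(0 \cdot 4,7 \right)} \right)} - h = \left(3 + 7\right) - \frac{452045}{871378} = 10 - \frac{452045}{871378} = \frac{8261735}{871378}$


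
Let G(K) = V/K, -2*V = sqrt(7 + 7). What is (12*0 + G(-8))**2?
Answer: 7/128 ≈ 0.054688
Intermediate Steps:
V = -sqrt(14)/2 (V = -sqrt(7 + 7)/2 = -sqrt(14)/2 ≈ -1.8708)
G(K) = -sqrt(14)/(2*K) (G(K) = (-sqrt(14)/2)/K = -sqrt(14)/(2*K))
(12*0 + G(-8))**2 = (12*0 - 1/2*sqrt(14)/(-8))**2 = (0 - 1/2*sqrt(14)*(-1/8))**2 = (0 + sqrt(14)/16)**2 = (sqrt(14)/16)**2 = 7/128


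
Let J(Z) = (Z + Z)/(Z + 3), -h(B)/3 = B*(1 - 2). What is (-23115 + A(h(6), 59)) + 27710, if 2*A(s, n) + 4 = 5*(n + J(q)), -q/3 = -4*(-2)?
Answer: 66447/14 ≈ 4746.2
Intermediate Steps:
q = -24 (q = -(-12)*(-2) = -3*8 = -24)
h(B) = 3*B (h(B) = -3*B*(1 - 2) = -3*B*(-1) = -(-3)*B = 3*B)
J(Z) = 2*Z/(3 + Z) (J(Z) = (2*Z)/(3 + Z) = 2*Z/(3 + Z))
A(s, n) = 26/7 + 5*n/2 (A(s, n) = -2 + (5*(n + 2*(-24)/(3 - 24)))/2 = -2 + (5*(n + 2*(-24)/(-21)))/2 = -2 + (5*(n + 2*(-24)*(-1/21)))/2 = -2 + (5*(n + 16/7))/2 = -2 + (5*(16/7 + n))/2 = -2 + (80/7 + 5*n)/2 = -2 + (40/7 + 5*n/2) = 26/7 + 5*n/2)
(-23115 + A(h(6), 59)) + 27710 = (-23115 + (26/7 + (5/2)*59)) + 27710 = (-23115 + (26/7 + 295/2)) + 27710 = (-23115 + 2117/14) + 27710 = -321493/14 + 27710 = 66447/14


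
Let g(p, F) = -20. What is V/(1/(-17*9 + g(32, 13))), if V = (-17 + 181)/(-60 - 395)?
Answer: 28372/455 ≈ 62.356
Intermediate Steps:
V = -164/455 (V = 164/(-455) = 164*(-1/455) = -164/455 ≈ -0.36044)
V/(1/(-17*9 + g(32, 13))) = -164/(455*(1/(-17*9 - 20))) = -164/(455*(1/(-153 - 20))) = -164/(455*(1/(-173))) = -164/(455*(-1/173)) = -164/455*(-173) = 28372/455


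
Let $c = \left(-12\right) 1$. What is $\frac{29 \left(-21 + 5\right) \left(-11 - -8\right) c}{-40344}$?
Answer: $\frac{696}{1681} \approx 0.41404$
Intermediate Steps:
$c = -12$
$\frac{29 \left(-21 + 5\right) \left(-11 - -8\right) c}{-40344} = \frac{29 \left(-21 + 5\right) \left(-11 - -8\right) \left(-12\right)}{-40344} = 29 \left(- 16 \left(-11 + 8\right)\right) \left(-12\right) \left(- \frac{1}{40344}\right) = 29 \left(\left(-16\right) \left(-3\right)\right) \left(-12\right) \left(- \frac{1}{40344}\right) = 29 \cdot 48 \left(-12\right) \left(- \frac{1}{40344}\right) = 1392 \left(-12\right) \left(- \frac{1}{40344}\right) = \left(-16704\right) \left(- \frac{1}{40344}\right) = \frac{696}{1681}$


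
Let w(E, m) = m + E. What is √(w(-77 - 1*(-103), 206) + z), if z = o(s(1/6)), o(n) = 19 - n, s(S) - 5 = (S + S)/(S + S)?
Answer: 7*√5 ≈ 15.652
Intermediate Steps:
w(E, m) = E + m
s(S) = 6 (s(S) = 5 + (S + S)/(S + S) = 5 + (2*S)/((2*S)) = 5 + (2*S)*(1/(2*S)) = 5 + 1 = 6)
z = 13 (z = 19 - 1*6 = 19 - 6 = 13)
√(w(-77 - 1*(-103), 206) + z) = √(((-77 - 1*(-103)) + 206) + 13) = √(((-77 + 103) + 206) + 13) = √((26 + 206) + 13) = √(232 + 13) = √245 = 7*√5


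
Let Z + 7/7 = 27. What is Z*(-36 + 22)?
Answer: -364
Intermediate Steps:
Z = 26 (Z = -1 + 27 = 26)
Z*(-36 + 22) = 26*(-36 + 22) = 26*(-14) = -364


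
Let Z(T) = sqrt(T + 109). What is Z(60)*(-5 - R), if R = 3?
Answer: -104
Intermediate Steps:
Z(T) = sqrt(109 + T)
Z(60)*(-5 - R) = sqrt(109 + 60)*(-5 - 1*3) = sqrt(169)*(-5 - 3) = 13*(-8) = -104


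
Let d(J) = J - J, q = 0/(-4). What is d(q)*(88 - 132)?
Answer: 0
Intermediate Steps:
q = 0 (q = 0*(-¼) = 0)
d(J) = 0
d(q)*(88 - 132) = 0*(88 - 132) = 0*(-44) = 0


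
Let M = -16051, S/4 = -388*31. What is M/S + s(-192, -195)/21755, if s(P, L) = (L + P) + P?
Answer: 321332657/1046676560 ≈ 0.30700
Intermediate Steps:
S = -48112 (S = 4*(-388*31) = 4*(-12028) = -48112)
s(P, L) = L + 2*P
M/S + s(-192, -195)/21755 = -16051/(-48112) + (-195 + 2*(-192))/21755 = -16051*(-1/48112) + (-195 - 384)*(1/21755) = 16051/48112 - 579*1/21755 = 16051/48112 - 579/21755 = 321332657/1046676560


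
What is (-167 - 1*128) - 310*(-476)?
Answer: 147265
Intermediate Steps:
(-167 - 1*128) - 310*(-476) = (-167 - 128) + 147560 = -295 + 147560 = 147265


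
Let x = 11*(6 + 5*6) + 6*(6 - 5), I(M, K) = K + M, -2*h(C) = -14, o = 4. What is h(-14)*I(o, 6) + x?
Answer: 472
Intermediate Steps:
h(C) = 7 (h(C) = -½*(-14) = 7)
x = 402 (x = 11*(6 + 30) + 6*1 = 11*36 + 6 = 396 + 6 = 402)
h(-14)*I(o, 6) + x = 7*(6 + 4) + 402 = 7*10 + 402 = 70 + 402 = 472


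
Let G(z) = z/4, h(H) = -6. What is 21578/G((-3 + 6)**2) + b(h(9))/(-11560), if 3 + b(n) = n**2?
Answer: 997766423/104040 ≈ 9590.2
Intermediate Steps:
G(z) = z/4 (G(z) = z*(1/4) = z/4)
b(n) = -3 + n**2
21578/G((-3 + 6)**2) + b(h(9))/(-11560) = 21578/(((-3 + 6)**2/4)) + (-3 + (-6)**2)/(-11560) = 21578/(((1/4)*3**2)) + (-3 + 36)*(-1/11560) = 21578/(((1/4)*9)) + 33*(-1/11560) = 21578/(9/4) - 33/11560 = 21578*(4/9) - 33/11560 = 86312/9 - 33/11560 = 997766423/104040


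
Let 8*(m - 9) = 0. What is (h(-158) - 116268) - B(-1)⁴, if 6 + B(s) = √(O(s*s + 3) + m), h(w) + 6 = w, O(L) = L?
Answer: -120705 + 1176*√13 ≈ -1.1646e+5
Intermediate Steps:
m = 9 (m = 9 + (⅛)*0 = 9 + 0 = 9)
h(w) = -6 + w
B(s) = -6 + √(12 + s²) (B(s) = -6 + √((s*s + 3) + 9) = -6 + √((s² + 3) + 9) = -6 + √((3 + s²) + 9) = -6 + √(12 + s²))
(h(-158) - 116268) - B(-1)⁴ = ((-6 - 158) - 116268) - (-6 + √(12 + (-1)²))⁴ = (-164 - 116268) - (-6 + √(12 + 1))⁴ = -116432 - (-6 + √13)⁴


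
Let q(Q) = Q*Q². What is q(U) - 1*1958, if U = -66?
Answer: -289454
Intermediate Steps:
q(Q) = Q³
q(U) - 1*1958 = (-66)³ - 1*1958 = -287496 - 1958 = -289454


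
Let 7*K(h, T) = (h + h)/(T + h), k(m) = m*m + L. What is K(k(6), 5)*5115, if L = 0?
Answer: 368280/287 ≈ 1283.2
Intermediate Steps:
k(m) = m² (k(m) = m*m + 0 = m² + 0 = m²)
K(h, T) = 2*h/(7*(T + h)) (K(h, T) = ((h + h)/(T + h))/7 = ((2*h)/(T + h))/7 = (2*h/(T + h))/7 = 2*h/(7*(T + h)))
K(k(6), 5)*5115 = ((2/7)*6²/(5 + 6²))*5115 = ((2/7)*36/(5 + 36))*5115 = ((2/7)*36/41)*5115 = ((2/7)*36*(1/41))*5115 = (72/287)*5115 = 368280/287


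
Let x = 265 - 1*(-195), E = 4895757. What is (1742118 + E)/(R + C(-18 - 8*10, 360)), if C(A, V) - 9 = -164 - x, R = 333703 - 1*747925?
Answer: -2212625/138279 ≈ -16.001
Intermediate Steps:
x = 460 (x = 265 + 195 = 460)
R = -414222 (R = 333703 - 747925 = -414222)
C(A, V) = -615 (C(A, V) = 9 + (-164 - 1*460) = 9 + (-164 - 460) = 9 - 624 = -615)
(1742118 + E)/(R + C(-18 - 8*10, 360)) = (1742118 + 4895757)/(-414222 - 615) = 6637875/(-414837) = 6637875*(-1/414837) = -2212625/138279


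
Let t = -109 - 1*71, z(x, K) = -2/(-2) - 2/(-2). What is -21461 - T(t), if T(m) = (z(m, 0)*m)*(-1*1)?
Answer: -21821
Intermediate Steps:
z(x, K) = 2 (z(x, K) = -2*(-1/2) - 2*(-1/2) = 1 + 1 = 2)
t = -180 (t = -109 - 71 = -180)
T(m) = -2*m (T(m) = (2*m)*(-1*1) = (2*m)*(-1) = -2*m)
-21461 - T(t) = -21461 - (-2)*(-180) = -21461 - 1*360 = -21461 - 360 = -21821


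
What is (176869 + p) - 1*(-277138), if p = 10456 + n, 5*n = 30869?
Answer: 2353184/5 ≈ 4.7064e+5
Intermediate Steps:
n = 30869/5 (n = (⅕)*30869 = 30869/5 ≈ 6173.8)
p = 83149/5 (p = 10456 + 30869/5 = 83149/5 ≈ 16630.)
(176869 + p) - 1*(-277138) = (176869 + 83149/5) - 1*(-277138) = 967494/5 + 277138 = 2353184/5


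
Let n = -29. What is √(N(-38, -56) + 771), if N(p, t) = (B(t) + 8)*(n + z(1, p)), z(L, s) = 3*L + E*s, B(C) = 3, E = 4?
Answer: I*√1187 ≈ 34.453*I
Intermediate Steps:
z(L, s) = 3*L + 4*s
N(p, t) = -286 + 44*p (N(p, t) = (3 + 8)*(-29 + (3*1 + 4*p)) = 11*(-29 + (3 + 4*p)) = 11*(-26 + 4*p) = -286 + 44*p)
√(N(-38, -56) + 771) = √((-286 + 44*(-38)) + 771) = √((-286 - 1672) + 771) = √(-1958 + 771) = √(-1187) = I*√1187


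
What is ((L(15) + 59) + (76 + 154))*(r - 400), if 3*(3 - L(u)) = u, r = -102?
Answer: -144074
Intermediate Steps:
L(u) = 3 - u/3
((L(15) + 59) + (76 + 154))*(r - 400) = (((3 - 1/3*15) + 59) + (76 + 154))*(-102 - 400) = (((3 - 5) + 59) + 230)*(-502) = ((-2 + 59) + 230)*(-502) = (57 + 230)*(-502) = 287*(-502) = -144074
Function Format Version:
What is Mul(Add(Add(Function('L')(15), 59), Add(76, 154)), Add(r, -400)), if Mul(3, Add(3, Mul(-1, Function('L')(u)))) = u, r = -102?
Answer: -144074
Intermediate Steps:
Function('L')(u) = Add(3, Mul(Rational(-1, 3), u))
Mul(Add(Add(Function('L')(15), 59), Add(76, 154)), Add(r, -400)) = Mul(Add(Add(Add(3, Mul(Rational(-1, 3), 15)), 59), Add(76, 154)), Add(-102, -400)) = Mul(Add(Add(Add(3, -5), 59), 230), -502) = Mul(Add(Add(-2, 59), 230), -502) = Mul(Add(57, 230), -502) = Mul(287, -502) = -144074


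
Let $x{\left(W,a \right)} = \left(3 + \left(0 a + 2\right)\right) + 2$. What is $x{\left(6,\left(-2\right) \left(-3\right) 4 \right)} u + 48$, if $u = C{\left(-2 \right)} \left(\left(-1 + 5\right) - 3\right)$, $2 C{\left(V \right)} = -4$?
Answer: $34$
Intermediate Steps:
$C{\left(V \right)} = -2$ ($C{\left(V \right)} = \frac{1}{2} \left(-4\right) = -2$)
$x{\left(W,a \right)} = 7$ ($x{\left(W,a \right)} = \left(3 + \left(0 + 2\right)\right) + 2 = \left(3 + 2\right) + 2 = 5 + 2 = 7$)
$u = -2$ ($u = - 2 \left(\left(-1 + 5\right) - 3\right) = - 2 \left(4 - 3\right) = \left(-2\right) 1 = -2$)
$x{\left(6,\left(-2\right) \left(-3\right) 4 \right)} u + 48 = 7 \left(-2\right) + 48 = -14 + 48 = 34$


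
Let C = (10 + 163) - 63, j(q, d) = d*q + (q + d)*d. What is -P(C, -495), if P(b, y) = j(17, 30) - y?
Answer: -2415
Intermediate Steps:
j(q, d) = d*q + d*(d + q) (j(q, d) = d*q + (d + q)*d = d*q + d*(d + q))
C = 110 (C = 173 - 63 = 110)
P(b, y) = 1920 - y (P(b, y) = 30*(30 + 2*17) - y = 30*(30 + 34) - y = 30*64 - y = 1920 - y)
-P(C, -495) = -(1920 - 1*(-495)) = -(1920 + 495) = -1*2415 = -2415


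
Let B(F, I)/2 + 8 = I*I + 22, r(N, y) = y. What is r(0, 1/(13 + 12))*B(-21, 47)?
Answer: 4446/25 ≈ 177.84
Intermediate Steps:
B(F, I) = 28 + 2*I**2 (B(F, I) = -16 + 2*(I*I + 22) = -16 + 2*(I**2 + 22) = -16 + 2*(22 + I**2) = -16 + (44 + 2*I**2) = 28 + 2*I**2)
r(0, 1/(13 + 12))*B(-21, 47) = (28 + 2*47**2)/(13 + 12) = (28 + 2*2209)/25 = (28 + 4418)/25 = (1/25)*4446 = 4446/25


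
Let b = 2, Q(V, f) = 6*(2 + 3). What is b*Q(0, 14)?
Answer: 60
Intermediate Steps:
Q(V, f) = 30 (Q(V, f) = 6*5 = 30)
b*Q(0, 14) = 2*30 = 60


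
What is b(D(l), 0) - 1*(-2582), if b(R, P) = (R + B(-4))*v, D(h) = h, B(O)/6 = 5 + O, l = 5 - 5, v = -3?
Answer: 2564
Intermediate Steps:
l = 0
B(O) = 30 + 6*O (B(O) = 6*(5 + O) = 30 + 6*O)
b(R, P) = -18 - 3*R (b(R, P) = (R + (30 + 6*(-4)))*(-3) = (R + (30 - 24))*(-3) = (R + 6)*(-3) = (6 + R)*(-3) = -18 - 3*R)
b(D(l), 0) - 1*(-2582) = (-18 - 3*0) - 1*(-2582) = (-18 + 0) + 2582 = -18 + 2582 = 2564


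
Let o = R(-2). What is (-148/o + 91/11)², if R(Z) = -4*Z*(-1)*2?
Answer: 594441/1936 ≈ 307.05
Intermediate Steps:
R(Z) = 8*Z (R(Z) = -4*(-Z)*2 = -(-8)*Z = 8*Z)
o = -16 (o = 8*(-2) = -16)
(-148/o + 91/11)² = (-148/(-16) + 91/11)² = (-148*(-1/16) + 91*(1/11))² = (37/4 + 91/11)² = (771/44)² = 594441/1936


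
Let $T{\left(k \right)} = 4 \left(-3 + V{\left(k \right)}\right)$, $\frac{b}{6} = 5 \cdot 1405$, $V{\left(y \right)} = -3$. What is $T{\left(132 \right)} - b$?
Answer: $-42174$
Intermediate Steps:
$b = 42150$ ($b = 6 \cdot 5 \cdot 1405 = 6 \cdot 7025 = 42150$)
$T{\left(k \right)} = -24$ ($T{\left(k \right)} = 4 \left(-3 - 3\right) = 4 \left(-6\right) = -24$)
$T{\left(132 \right)} - b = -24 - 42150 = -42174$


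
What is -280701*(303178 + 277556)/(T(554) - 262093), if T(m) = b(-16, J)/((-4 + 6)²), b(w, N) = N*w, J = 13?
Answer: 163012614534/262145 ≈ 6.2184e+5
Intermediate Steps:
T(m) = -52 (T(m) = (13*(-16))/((-4 + 6)²) = -208/(2²) = -208/4 = -208*¼ = -52)
-280701*(303178 + 277556)/(T(554) - 262093) = -280701*(303178 + 277556)/(-52 - 262093) = -280701/((-262145/580734)) = -280701/((-262145*1/580734)) = -280701/(-262145/580734) = -280701*(-580734/262145) = 163012614534/262145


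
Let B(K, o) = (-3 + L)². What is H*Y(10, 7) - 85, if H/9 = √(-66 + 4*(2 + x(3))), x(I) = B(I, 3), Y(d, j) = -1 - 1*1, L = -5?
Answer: -85 - 54*√22 ≈ -338.28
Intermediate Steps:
B(K, o) = 64 (B(K, o) = (-3 - 5)² = (-8)² = 64)
Y(d, j) = -2 (Y(d, j) = -1 - 1 = -2)
x(I) = 64
H = 27*√22 (H = 9*√(-66 + 4*(2 + 64)) = 9*√(-66 + 4*66) = 9*√(-66 + 264) = 9*√198 = 9*(3*√22) = 27*√22 ≈ 126.64)
H*Y(10, 7) - 85 = (27*√22)*(-2) - 85 = -54*√22 - 85 = -85 - 54*√22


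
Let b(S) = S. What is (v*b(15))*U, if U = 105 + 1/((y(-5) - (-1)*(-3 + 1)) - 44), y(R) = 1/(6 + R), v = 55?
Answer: 259820/3 ≈ 86607.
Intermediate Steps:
U = 4724/45 (U = 105 + 1/((1/(6 - 5) - (-1)*(-3 + 1)) - 44) = 105 + 1/((1/1 - (-1)*(-2)) - 44) = 105 + 1/((1 - 1*2) - 44) = 105 + 1/((1 - 2) - 44) = 105 + 1/(-1 - 44) = 105 + 1/(-45) = 105 - 1/45 = 4724/45 ≈ 104.98)
(v*b(15))*U = (55*15)*(4724/45) = 825*(4724/45) = 259820/3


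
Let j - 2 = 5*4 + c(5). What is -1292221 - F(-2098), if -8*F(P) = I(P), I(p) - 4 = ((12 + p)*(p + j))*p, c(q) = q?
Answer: -1134240019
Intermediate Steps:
j = 27 (j = 2 + (5*4 + 5) = 2 + (20 + 5) = 2 + 25 = 27)
I(p) = 4 + p*(12 + p)*(27 + p) (I(p) = 4 + ((12 + p)*(p + 27))*p = 4 + ((12 + p)*(27 + p))*p = 4 + p*(12 + p)*(27 + p))
F(P) = -½ - 81*P/2 - 39*P²/8 - P³/8 (F(P) = -(4 + P³ + 39*P² + 324*P)/8 = -½ - 81*P/2 - 39*P²/8 - P³/8)
-1292221 - F(-2098) = -1292221 - (-½ - 81/2*(-2098) - 39/8*(-2098)² - ⅛*(-2098)³) = -1292221 - (-½ + 84969 - 39/8*4401604 - ⅛*(-9234565192)) = -1292221 - (-½ + 84969 - 42915639/2 + 1154320649) = -1292221 - 1*1132947798 = -1292221 - 1132947798 = -1134240019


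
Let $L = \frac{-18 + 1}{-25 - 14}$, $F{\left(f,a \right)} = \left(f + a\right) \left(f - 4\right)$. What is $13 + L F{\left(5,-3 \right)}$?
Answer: $\frac{541}{39} \approx 13.872$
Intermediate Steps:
$F{\left(f,a \right)} = \left(-4 + f\right) \left(a + f\right)$ ($F{\left(f,a \right)} = \left(a + f\right) \left(-4 + f\right) = \left(-4 + f\right) \left(a + f\right)$)
$L = \frac{17}{39}$ ($L = - \frac{17}{-39} = \left(-17\right) \left(- \frac{1}{39}\right) = \frac{17}{39} \approx 0.4359$)
$13 + L F{\left(5,-3 \right)} = 13 + \frac{17 \left(5^{2} - -12 - 20 - 15\right)}{39} = 13 + \frac{17 \left(25 + 12 - 20 - 15\right)}{39} = 13 + \frac{17}{39} \cdot 2 = 13 + \frac{34}{39} = \frac{541}{39}$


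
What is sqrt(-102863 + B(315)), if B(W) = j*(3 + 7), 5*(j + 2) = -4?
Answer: I*sqrt(102891) ≈ 320.77*I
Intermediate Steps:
j = -14/5 (j = -2 + (1/5)*(-4) = -2 - 4/5 = -14/5 ≈ -2.8000)
B(W) = -28 (B(W) = -14*(3 + 7)/5 = -14/5*10 = -28)
sqrt(-102863 + B(315)) = sqrt(-102863 - 28) = sqrt(-102891) = I*sqrt(102891)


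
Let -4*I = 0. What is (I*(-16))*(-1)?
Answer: 0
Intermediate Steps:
I = 0 (I = -¼*0 = 0)
(I*(-16))*(-1) = (0*(-16))*(-1) = 0*(-1) = 0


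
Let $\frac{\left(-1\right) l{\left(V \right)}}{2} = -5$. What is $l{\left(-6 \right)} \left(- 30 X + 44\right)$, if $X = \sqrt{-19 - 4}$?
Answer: $440 - 300 i \sqrt{23} \approx 440.0 - 1438.8 i$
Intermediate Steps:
$l{\left(V \right)} = 10$ ($l{\left(V \right)} = \left(-2\right) \left(-5\right) = 10$)
$X = i \sqrt{23}$ ($X = \sqrt{-23} = i \sqrt{23} \approx 4.7958 i$)
$l{\left(-6 \right)} \left(- 30 X + 44\right) = 10 \left(- 30 i \sqrt{23} + 44\right) = 10 \left(44 - 30 i \sqrt{23}\right) = 440 - 300 i \sqrt{23}$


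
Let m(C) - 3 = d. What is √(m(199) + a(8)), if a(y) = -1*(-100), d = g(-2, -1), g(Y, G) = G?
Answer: √102 ≈ 10.100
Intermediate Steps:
d = -1
m(C) = 2 (m(C) = 3 - 1 = 2)
a(y) = 100
√(m(199) + a(8)) = √(2 + 100) = √102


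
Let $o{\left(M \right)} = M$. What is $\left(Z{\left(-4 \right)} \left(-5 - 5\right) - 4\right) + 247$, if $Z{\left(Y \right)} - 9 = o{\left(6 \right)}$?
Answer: $93$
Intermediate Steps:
$Z{\left(Y \right)} = 15$ ($Z{\left(Y \right)} = 9 + 6 = 15$)
$\left(Z{\left(-4 \right)} \left(-5 - 5\right) - 4\right) + 247 = \left(15 \left(-5 - 5\right) - 4\right) + 247 = \left(15 \left(-10\right) - 4\right) + 247 = \left(-150 - 4\right) + 247 = -154 + 247 = 93$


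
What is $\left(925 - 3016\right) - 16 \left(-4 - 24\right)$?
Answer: $-1643$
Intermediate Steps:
$\left(925 - 3016\right) - 16 \left(-4 - 24\right) = -2091 - -448 = -2091 + 448 = -1643$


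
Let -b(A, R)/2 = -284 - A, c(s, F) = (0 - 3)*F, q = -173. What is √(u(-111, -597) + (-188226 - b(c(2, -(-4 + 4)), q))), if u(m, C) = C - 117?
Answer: 2*I*√47377 ≈ 435.33*I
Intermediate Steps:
c(s, F) = -3*F
b(A, R) = 568 + 2*A (b(A, R) = -2*(-284 - A) = 568 + 2*A)
u(m, C) = -117 + C
√(u(-111, -597) + (-188226 - b(c(2, -(-4 + 4)), q))) = √((-117 - 597) + (-188226 - (568 + 2*(-(-3)*(-4 + 4))))) = √(-714 + (-188226 - (568 + 2*(-(-3)*0)))) = √(-714 + (-188226 - (568 + 2*(-3*0)))) = √(-714 + (-188226 - (568 + 2*0))) = √(-714 + (-188226 - (568 + 0))) = √(-714 + (-188226 - 1*568)) = √(-714 + (-188226 - 568)) = √(-714 - 188794) = √(-189508) = 2*I*√47377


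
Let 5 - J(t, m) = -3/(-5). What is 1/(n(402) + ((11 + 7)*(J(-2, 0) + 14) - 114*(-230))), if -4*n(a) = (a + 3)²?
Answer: -20/289101 ≈ -6.9180e-5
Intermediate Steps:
J(t, m) = 22/5 (J(t, m) = 5 - (-3)/(-5) = 5 - (-3)*(-1)/5 = 5 - 1*⅗ = 5 - ⅗ = 22/5)
n(a) = -(3 + a)²/4 (n(a) = -(a + 3)²/4 = -(3 + a)²/4)
1/(n(402) + ((11 + 7)*(J(-2, 0) + 14) - 114*(-230))) = 1/(-(3 + 402)²/4 + ((11 + 7)*(22/5 + 14) - 114*(-230))) = 1/(-¼*405² + (18*(92/5) + 26220)) = 1/(-¼*164025 + (1656/5 + 26220)) = 1/(-164025/4 + 132756/5) = 1/(-289101/20) = -20/289101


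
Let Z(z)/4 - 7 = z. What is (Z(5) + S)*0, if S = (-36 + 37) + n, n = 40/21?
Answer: 0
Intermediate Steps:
Z(z) = 28 + 4*z
n = 40/21 (n = 40*(1/21) = 40/21 ≈ 1.9048)
S = 61/21 (S = (-36 + 37) + 40/21 = 1 + 40/21 = 61/21 ≈ 2.9048)
(Z(5) + S)*0 = ((28 + 4*5) + 61/21)*0 = ((28 + 20) + 61/21)*0 = (48 + 61/21)*0 = (1069/21)*0 = 0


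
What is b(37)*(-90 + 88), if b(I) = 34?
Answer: -68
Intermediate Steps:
b(37)*(-90 + 88) = 34*(-90 + 88) = 34*(-2) = -68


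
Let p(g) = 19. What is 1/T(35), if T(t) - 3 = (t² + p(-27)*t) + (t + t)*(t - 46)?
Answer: 1/1123 ≈ 0.00089047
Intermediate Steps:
T(t) = 3 + t² + 19*t + 2*t*(-46 + t) (T(t) = 3 + ((t² + 19*t) + (t + t)*(t - 46)) = 3 + ((t² + 19*t) + (2*t)*(-46 + t)) = 3 + ((t² + 19*t) + 2*t*(-46 + t)) = 3 + (t² + 19*t + 2*t*(-46 + t)) = 3 + t² + 19*t + 2*t*(-46 + t))
1/T(35) = 1/(3 - 73*35 + 3*35²) = 1/(3 - 2555 + 3*1225) = 1/(3 - 2555 + 3675) = 1/1123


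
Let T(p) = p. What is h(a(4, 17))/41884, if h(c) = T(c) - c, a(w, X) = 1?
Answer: 0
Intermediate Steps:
h(c) = 0 (h(c) = c - c = 0)
h(a(4, 17))/41884 = 0/41884 = 0*(1/41884) = 0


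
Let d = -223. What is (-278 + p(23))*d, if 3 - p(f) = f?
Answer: 66454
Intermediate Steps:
p(f) = 3 - f
(-278 + p(23))*d = (-278 + (3 - 1*23))*(-223) = (-278 + (3 - 23))*(-223) = (-278 - 20)*(-223) = -298*(-223) = 66454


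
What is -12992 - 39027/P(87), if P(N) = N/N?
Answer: -52019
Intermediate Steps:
P(N) = 1
-12992 - 39027/P(87) = -12992 - 39027/1 = -12992 - 39027 = -52019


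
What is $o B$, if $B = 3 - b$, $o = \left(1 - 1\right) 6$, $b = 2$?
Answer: $0$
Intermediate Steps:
$o = 0$ ($o = 0 \cdot 6 = 0$)
$B = 1$ ($B = 3 - 2 = 1$)
$o B = 0 \cdot 1 = 0$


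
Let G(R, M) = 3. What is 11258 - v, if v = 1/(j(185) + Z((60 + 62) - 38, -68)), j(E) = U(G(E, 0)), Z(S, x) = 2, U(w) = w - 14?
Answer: 101323/9 ≈ 11258.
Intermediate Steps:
U(w) = -14 + w
j(E) = -11 (j(E) = -14 + 3 = -11)
v = -⅑ (v = 1/(-11 + 2) = 1/(-9) = -⅑ ≈ -0.11111)
11258 - v = 11258 - 1*(-⅑) = 11258 + ⅑ = 101323/9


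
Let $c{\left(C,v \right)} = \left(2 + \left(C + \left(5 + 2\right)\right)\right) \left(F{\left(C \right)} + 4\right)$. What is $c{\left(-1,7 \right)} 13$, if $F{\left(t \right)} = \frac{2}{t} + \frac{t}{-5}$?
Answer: $\frac{1144}{5} \approx 228.8$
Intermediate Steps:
$F{\left(t \right)} = \frac{2}{t} - \frac{t}{5}$ ($F{\left(t \right)} = \frac{2}{t} + t \left(- \frac{1}{5}\right) = \frac{2}{t} - \frac{t}{5}$)
$c{\left(C,v \right)} = \left(9 + C\right) \left(4 + \frac{2}{C} - \frac{C}{5}\right)$ ($c{\left(C,v \right)} = \left(2 + \left(C + \left(5 + 2\right)\right)\right) \left(\left(\frac{2}{C} - \frac{C}{5}\right) + 4\right) = \left(2 + \left(C + 7\right)\right) \left(4 + \frac{2}{C} - \frac{C}{5}\right) = \left(2 + \left(7 + C\right)\right) \left(4 + \frac{2}{C} - \frac{C}{5}\right) = \left(9 + C\right) \left(4 + \frac{2}{C} - \frac{C}{5}\right)$)
$c{\left(-1,7 \right)} 13 = \left(38 + \frac{18}{-1} - \frac{\left(-1\right)^{2}}{5} + \frac{11}{5} \left(-1\right)\right) 13 = \left(38 + 18 \left(-1\right) - \frac{1}{5} - \frac{11}{5}\right) 13 = \left(38 - 18 - \frac{1}{5} - \frac{11}{5}\right) 13 = \frac{88}{5} \cdot 13 = \frac{1144}{5}$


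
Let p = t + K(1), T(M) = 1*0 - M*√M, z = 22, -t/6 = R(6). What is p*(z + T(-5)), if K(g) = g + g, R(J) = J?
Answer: -748 - 170*I*√5 ≈ -748.0 - 380.13*I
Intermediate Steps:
t = -36 (t = -6*6 = -36)
K(g) = 2*g
T(M) = -M^(3/2) (T(M) = 0 - M^(3/2) = -M^(3/2))
p = -34 (p = -36 + 2*1 = -36 + 2 = -34)
p*(z + T(-5)) = -34*(22 - (-5)^(3/2)) = -34*(22 - (-5)*I*√5) = -34*(22 + 5*I*√5) = -748 - 170*I*√5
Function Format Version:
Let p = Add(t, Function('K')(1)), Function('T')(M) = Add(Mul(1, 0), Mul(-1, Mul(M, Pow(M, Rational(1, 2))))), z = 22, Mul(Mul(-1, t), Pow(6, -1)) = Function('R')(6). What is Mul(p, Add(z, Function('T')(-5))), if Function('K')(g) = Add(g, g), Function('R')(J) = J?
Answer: Add(-748, Mul(-170, I, Pow(5, Rational(1, 2)))) ≈ Add(-748.00, Mul(-380.13, I))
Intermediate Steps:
t = -36 (t = Mul(-6, 6) = -36)
Function('K')(g) = Mul(2, g)
Function('T')(M) = Mul(-1, Pow(M, Rational(3, 2))) (Function('T')(M) = Add(0, Mul(-1, Pow(M, Rational(3, 2)))) = Mul(-1, Pow(M, Rational(3, 2))))
p = -34 (p = Add(-36, Mul(2, 1)) = Add(-36, 2) = -34)
Mul(p, Add(z, Function('T')(-5))) = Mul(-34, Add(22, Mul(-1, Pow(-5, Rational(3, 2))))) = Mul(-34, Add(22, Mul(-1, Mul(-5, I, Pow(5, Rational(1, 2)))))) = Mul(-34, Add(22, Mul(5, I, Pow(5, Rational(1, 2))))) = Add(-748, Mul(-170, I, Pow(5, Rational(1, 2))))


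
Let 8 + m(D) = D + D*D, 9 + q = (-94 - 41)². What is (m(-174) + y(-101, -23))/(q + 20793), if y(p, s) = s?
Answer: 30071/39009 ≈ 0.77087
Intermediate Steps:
q = 18216 (q = -9 + (-94 - 41)² = -9 + (-135)² = -9 + 18225 = 18216)
m(D) = -8 + D + D² (m(D) = -8 + (D + D*D) = -8 + (D + D²) = -8 + D + D²)
(m(-174) + y(-101, -23))/(q + 20793) = ((-8 - 174 + (-174)²) - 23)/(18216 + 20793) = ((-8 - 174 + 30276) - 23)/39009 = (30094 - 23)*(1/39009) = 30071*(1/39009) = 30071/39009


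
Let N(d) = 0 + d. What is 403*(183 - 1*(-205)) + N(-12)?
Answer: 156352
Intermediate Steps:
N(d) = d
403*(183 - 1*(-205)) + N(-12) = 403*(183 - 1*(-205)) - 12 = 403*(183 + 205) - 12 = 403*388 - 12 = 156364 - 12 = 156352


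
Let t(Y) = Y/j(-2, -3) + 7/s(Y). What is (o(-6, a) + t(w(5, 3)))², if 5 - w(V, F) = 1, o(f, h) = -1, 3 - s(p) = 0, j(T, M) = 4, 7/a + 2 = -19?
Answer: 49/9 ≈ 5.4444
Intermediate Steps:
a = -⅓ (a = 7/(-2 - 19) = 7/(-21) = 7*(-1/21) = -⅓ ≈ -0.33333)
s(p) = 3 (s(p) = 3 - 1*0 = 3 + 0 = 3)
w(V, F) = 4 (w(V, F) = 5 - 1*1 = 5 - 1 = 4)
t(Y) = 7/3 + Y/4 (t(Y) = Y/4 + 7/3 = 7/3 + Y/4)
(o(-6, a) + t(w(5, 3)))² = (-1 + (7/3 + (¼)*4))² = (-1 + (7/3 + 1))² = (-1 + 10/3)² = (7/3)² = 49/9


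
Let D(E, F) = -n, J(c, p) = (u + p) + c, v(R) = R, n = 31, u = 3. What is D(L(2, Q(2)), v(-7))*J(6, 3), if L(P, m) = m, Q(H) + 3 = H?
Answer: -372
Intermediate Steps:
Q(H) = -3 + H
J(c, p) = 3 + c + p (J(c, p) = (3 + p) + c = 3 + c + p)
D(E, F) = -31 (D(E, F) = -1*31 = -31)
D(L(2, Q(2)), v(-7))*J(6, 3) = -31*(3 + 6 + 3) = -31*12 = -372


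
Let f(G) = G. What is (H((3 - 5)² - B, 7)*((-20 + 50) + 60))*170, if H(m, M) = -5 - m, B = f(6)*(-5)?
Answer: -596700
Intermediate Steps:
B = -30 (B = 6*(-5) = -30)
(H((3 - 5)² - B, 7)*((-20 + 50) + 60))*170 = ((-5 - ((3 - 5)² - 1*(-30)))*((-20 + 50) + 60))*170 = ((-5 - ((-2)² + 30))*(30 + 60))*170 = ((-5 - (4 + 30))*90)*170 = ((-5 - 1*34)*90)*170 = ((-5 - 34)*90)*170 = -39*90*170 = -3510*170 = -596700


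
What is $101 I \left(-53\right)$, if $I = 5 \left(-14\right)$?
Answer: $374710$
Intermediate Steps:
$I = -70$
$101 I \left(-53\right) = 101 \left(-70\right) \left(-53\right) = \left(-7070\right) \left(-53\right) = 374710$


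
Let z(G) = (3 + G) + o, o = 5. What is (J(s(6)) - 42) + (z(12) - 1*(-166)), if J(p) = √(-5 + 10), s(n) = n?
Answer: 144 + √5 ≈ 146.24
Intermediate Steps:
J(p) = √5
z(G) = 8 + G (z(G) = (3 + G) + 5 = 8 + G)
(J(s(6)) - 42) + (z(12) - 1*(-166)) = (√5 - 42) + ((8 + 12) - 1*(-166)) = (-42 + √5) + (20 + 166) = (-42 + √5) + 186 = 144 + √5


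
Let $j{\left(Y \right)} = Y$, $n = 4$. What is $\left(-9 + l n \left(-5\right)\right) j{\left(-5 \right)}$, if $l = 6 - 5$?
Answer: $145$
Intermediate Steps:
$l = 1$ ($l = 6 - 5 = 1$)
$\left(-9 + l n \left(-5\right)\right) j{\left(-5 \right)} = \left(-9 + 1 \cdot 4 \left(-5\right)\right) \left(-5\right) = \left(-9 + 4 \left(-5\right)\right) \left(-5\right) = \left(-9 - 20\right) \left(-5\right) = \left(-29\right) \left(-5\right) = 145$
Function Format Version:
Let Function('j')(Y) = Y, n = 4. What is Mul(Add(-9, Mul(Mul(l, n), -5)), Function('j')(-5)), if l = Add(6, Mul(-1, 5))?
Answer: 145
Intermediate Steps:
l = 1 (l = Add(6, -5) = 1)
Mul(Add(-9, Mul(Mul(l, n), -5)), Function('j')(-5)) = Mul(Add(-9, Mul(Mul(1, 4), -5)), -5) = Mul(Add(-9, Mul(4, -5)), -5) = Mul(Add(-9, -20), -5) = Mul(-29, -5) = 145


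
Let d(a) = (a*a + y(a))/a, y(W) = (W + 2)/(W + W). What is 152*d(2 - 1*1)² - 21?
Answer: 929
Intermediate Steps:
y(W) = (2 + W)/(2*W) (y(W) = (2 + W)/((2*W)) = (2 + W)*(1/(2*W)) = (2 + W)/(2*W))
d(a) = (a² + (2 + a)/(2*a))/a (d(a) = (a*a + (2 + a)/(2*a))/a = (a² + (2 + a)/(2*a))/a)
152*d(2 - 1*1)² - 21 = 152*((1 + (2 - 1*1)³ + (2 - 1*1)/2)/(2 - 1*1)²)² - 21 = 152*((1 + (2 - 1)³ + (2 - 1)/2)/(2 - 1)²)² - 21 = 152*((1 + 1³ + (½)*1)/1²)² - 21 = 152*(1*(1 + 1 + ½))² - 21 = 152*(1*(5/2))² - 21 = 152*(5/2)² - 21 = 152*(25/4) - 21 = 950 - 21 = 929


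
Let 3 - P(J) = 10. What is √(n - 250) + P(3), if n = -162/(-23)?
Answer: -7 + 2*I*√32131/23 ≈ -7.0 + 15.587*I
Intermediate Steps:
P(J) = -7 (P(J) = 3 - 1*10 = 3 - 10 = -7)
n = 162/23 (n = -162*(-1/23) = 162/23 ≈ 7.0435)
√(n - 250) + P(3) = √(162/23 - 250) - 7 = √(-5588/23) - 7 = 2*I*√32131/23 - 7 = -7 + 2*I*√32131/23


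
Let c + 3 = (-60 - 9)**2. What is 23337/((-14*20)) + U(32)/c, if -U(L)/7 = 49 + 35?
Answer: -18533681/222040 ≈ -83.470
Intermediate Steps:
U(L) = -588 (U(L) = -7*(49 + 35) = -7*84 = -588)
c = 4758 (c = -3 + (-60 - 9)**2 = -3 + (-69)**2 = -3 + 4761 = 4758)
23337/((-14*20)) + U(32)/c = 23337/((-14*20)) - 588/4758 = 23337/(-280) - 588*1/4758 = 23337*(-1/280) - 98/793 = -23337/280 - 98/793 = -18533681/222040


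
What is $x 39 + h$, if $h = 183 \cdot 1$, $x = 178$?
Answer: $7125$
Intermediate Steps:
$h = 183$
$x 39 + h = 178 \cdot 39 + 183 = 6942 + 183 = 7125$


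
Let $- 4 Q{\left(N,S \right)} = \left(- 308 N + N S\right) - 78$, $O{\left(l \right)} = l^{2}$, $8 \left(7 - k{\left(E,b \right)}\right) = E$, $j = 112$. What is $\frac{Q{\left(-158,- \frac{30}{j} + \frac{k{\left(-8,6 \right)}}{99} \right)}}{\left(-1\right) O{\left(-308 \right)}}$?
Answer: $\frac{134762315}{1051852032} \approx 0.12812$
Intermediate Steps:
$k{\left(E,b \right)} = 7 - \frac{E}{8}$
$Q{\left(N,S \right)} = \frac{39}{2} + 77 N - \frac{N S}{4}$ ($Q{\left(N,S \right)} = - \frac{\left(- 308 N + N S\right) - 78}{4} = - \frac{-78 - 308 N + N S}{4} = \frac{39}{2} + 77 N - \frac{N S}{4}$)
$\frac{Q{\left(-158,- \frac{30}{j} + \frac{k{\left(-8,6 \right)}}{99} \right)}}{\left(-1\right) O{\left(-308 \right)}} = \frac{\frac{39}{2} + 77 \left(-158\right) - - \frac{79 \left(- \frac{30}{112} + \frac{7 - -1}{99}\right)}{2}}{\left(-1\right) \left(-308\right)^{2}} = \frac{\frac{39}{2} - 12166 - - \frac{79 \left(\left(-30\right) \frac{1}{112} + \left(7 + 1\right) \frac{1}{99}\right)}{2}}{\left(-1\right) 94864} = \frac{\frac{39}{2} - 12166 - - \frac{79 \left(- \frac{15}{56} + 8 \cdot \frac{1}{99}\right)}{2}}{-94864} = \left(\frac{39}{2} - 12166 - - \frac{79 \left(- \frac{15}{56} + \frac{8}{99}\right)}{2}\right) \left(- \frac{1}{94864}\right) = \left(\frac{39}{2} - 12166 - \left(- \frac{79}{2}\right) \left(- \frac{1037}{5544}\right)\right) \left(- \frac{1}{94864}\right) = \left(\frac{39}{2} - 12166 - \frac{81923}{11088}\right) \left(- \frac{1}{94864}\right) = \left(- \frac{134762315}{11088}\right) \left(- \frac{1}{94864}\right) = \frac{134762315}{1051852032}$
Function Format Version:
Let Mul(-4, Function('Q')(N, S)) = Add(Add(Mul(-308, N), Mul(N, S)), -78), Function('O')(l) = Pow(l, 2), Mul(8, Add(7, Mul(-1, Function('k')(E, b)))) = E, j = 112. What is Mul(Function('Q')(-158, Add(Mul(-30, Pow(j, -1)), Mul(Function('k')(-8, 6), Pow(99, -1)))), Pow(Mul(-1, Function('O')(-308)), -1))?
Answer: Rational(134762315, 1051852032) ≈ 0.12812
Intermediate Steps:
Function('k')(E, b) = Add(7, Mul(Rational(-1, 8), E))
Function('Q')(N, S) = Add(Rational(39, 2), Mul(77, N), Mul(Rational(-1, 4), N, S)) (Function('Q')(N, S) = Mul(Rational(-1, 4), Add(Add(Mul(-308, N), Mul(N, S)), -78)) = Mul(Rational(-1, 4), Add(-78, Mul(-308, N), Mul(N, S))) = Add(Rational(39, 2), Mul(77, N), Mul(Rational(-1, 4), N, S)))
Mul(Function('Q')(-158, Add(Mul(-30, Pow(j, -1)), Mul(Function('k')(-8, 6), Pow(99, -1)))), Pow(Mul(-1, Function('O')(-308)), -1)) = Mul(Add(Rational(39, 2), Mul(77, -158), Mul(Rational(-1, 4), -158, Add(Mul(-30, Pow(112, -1)), Mul(Add(7, Mul(Rational(-1, 8), -8)), Pow(99, -1))))), Pow(Mul(-1, Pow(-308, 2)), -1)) = Mul(Add(Rational(39, 2), -12166, Mul(Rational(-1, 4), -158, Add(Mul(-30, Rational(1, 112)), Mul(Add(7, 1), Rational(1, 99))))), Pow(Mul(-1, 94864), -1)) = Mul(Add(Rational(39, 2), -12166, Mul(Rational(-1, 4), -158, Add(Rational(-15, 56), Mul(8, Rational(1, 99))))), Pow(-94864, -1)) = Mul(Add(Rational(39, 2), -12166, Mul(Rational(-1, 4), -158, Add(Rational(-15, 56), Rational(8, 99)))), Rational(-1, 94864)) = Mul(Add(Rational(39, 2), -12166, Mul(Rational(-1, 4), -158, Rational(-1037, 5544))), Rational(-1, 94864)) = Mul(Add(Rational(39, 2), -12166, Rational(-81923, 11088)), Rational(-1, 94864)) = Mul(Rational(-134762315, 11088), Rational(-1, 94864)) = Rational(134762315, 1051852032)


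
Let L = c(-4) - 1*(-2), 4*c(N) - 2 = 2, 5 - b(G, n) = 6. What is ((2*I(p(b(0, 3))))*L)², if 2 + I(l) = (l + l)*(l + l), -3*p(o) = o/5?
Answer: 795664/5625 ≈ 141.45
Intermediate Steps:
b(G, n) = -1 (b(G, n) = 5 - 1*6 = 5 - 6 = -1)
p(o) = -o/15 (p(o) = -o/(3*5) = -o/15)
c(N) = 1 (c(N) = ½ + (¼)*2 = ½ + ½ = 1)
L = 3 (L = 1 - 1*(-2) = 1 + 2 = 3)
I(l) = -2 + 4*l² (I(l) = -2 + (l + l)*(l + l) = -2 + (2*l)*(2*l) = -2 + 4*l²)
((2*I(p(b(0, 3))))*L)² = ((2*(-2 + 4*(-1/15*(-1))²))*3)² = ((2*(-2 + 4*(1/15)²))*3)² = ((2*(-2 + 4*(1/225)))*3)² = ((2*(-2 + 4/225))*3)² = ((2*(-446/225))*3)² = (-892/225*3)² = (-892/75)² = 795664/5625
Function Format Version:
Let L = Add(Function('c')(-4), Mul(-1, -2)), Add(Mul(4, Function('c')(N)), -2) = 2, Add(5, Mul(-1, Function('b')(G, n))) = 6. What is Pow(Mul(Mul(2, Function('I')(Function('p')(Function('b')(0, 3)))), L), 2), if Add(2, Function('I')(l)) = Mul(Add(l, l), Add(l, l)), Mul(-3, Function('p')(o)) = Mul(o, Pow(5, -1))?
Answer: Rational(795664, 5625) ≈ 141.45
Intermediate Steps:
Function('b')(G, n) = -1 (Function('b')(G, n) = Add(5, Mul(-1, 6)) = Add(5, -6) = -1)
Function('p')(o) = Mul(Rational(-1, 15), o) (Function('p')(o) = Mul(Rational(-1, 3), Mul(o, Pow(5, -1))) = Mul(Rational(-1, 3), Mul(o, Rational(1, 5))) = Mul(Rational(-1, 3), Mul(Rational(1, 5), o)) = Mul(Rational(-1, 15), o))
Function('c')(N) = 1 (Function('c')(N) = Add(Rational(1, 2), Mul(Rational(1, 4), 2)) = Add(Rational(1, 2), Rational(1, 2)) = 1)
L = 3 (L = Add(1, Mul(-1, -2)) = Add(1, 2) = 3)
Function('I')(l) = Add(-2, Mul(4, Pow(l, 2))) (Function('I')(l) = Add(-2, Mul(Add(l, l), Add(l, l))) = Add(-2, Mul(Mul(2, l), Mul(2, l))) = Add(-2, Mul(4, Pow(l, 2))))
Pow(Mul(Mul(2, Function('I')(Function('p')(Function('b')(0, 3)))), L), 2) = Pow(Mul(Mul(2, Add(-2, Mul(4, Pow(Mul(Rational(-1, 15), -1), 2)))), 3), 2) = Pow(Mul(Mul(2, Add(-2, Mul(4, Pow(Rational(1, 15), 2)))), 3), 2) = Pow(Mul(Mul(2, Add(-2, Mul(4, Rational(1, 225)))), 3), 2) = Pow(Mul(Mul(2, Add(-2, Rational(4, 225))), 3), 2) = Pow(Mul(Mul(2, Rational(-446, 225)), 3), 2) = Pow(Mul(Rational(-892, 225), 3), 2) = Pow(Rational(-892, 75), 2) = Rational(795664, 5625)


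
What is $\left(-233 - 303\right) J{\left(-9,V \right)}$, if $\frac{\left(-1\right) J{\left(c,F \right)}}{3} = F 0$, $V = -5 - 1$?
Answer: $0$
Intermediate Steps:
$V = -6$
$J{\left(c,F \right)} = 0$ ($J{\left(c,F \right)} = - 3 F 0 = \left(-3\right) 0 = 0$)
$\left(-233 - 303\right) J{\left(-9,V \right)} = \left(-233 - 303\right) 0 = \left(-536\right) 0 = 0$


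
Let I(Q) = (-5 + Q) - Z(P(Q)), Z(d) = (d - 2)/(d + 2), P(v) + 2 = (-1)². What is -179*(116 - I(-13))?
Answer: -23449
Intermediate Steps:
P(v) = -1 (P(v) = -2 + (-1)² = -2 + 1 = -1)
Z(d) = (-2 + d)/(2 + d)
I(Q) = -2 + Q (I(Q) = (-5 + Q) - (-2 - 1)/(2 - 1) = (-5 + Q) - (-3)/1 = (-5 + Q) - (-3) = (-5 + Q) - 1*(-3) = (-5 + Q) + 3 = -2 + Q)
-179*(116 - I(-13)) = -179*(116 - (-2 - 13)) = -179*(116 - 1*(-15)) = -179*(116 + 15) = -179*131 = -23449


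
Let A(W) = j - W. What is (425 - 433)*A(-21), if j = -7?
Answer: -112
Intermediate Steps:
A(W) = -7 - W
(425 - 433)*A(-21) = (425 - 433)*(-7 - 1*(-21)) = -8*(-7 + 21) = -8*14 = -112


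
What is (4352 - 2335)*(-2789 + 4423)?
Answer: 3295778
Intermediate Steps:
(4352 - 2335)*(-2789 + 4423) = 2017*1634 = 3295778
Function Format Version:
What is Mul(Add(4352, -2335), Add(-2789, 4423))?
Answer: 3295778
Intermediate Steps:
Mul(Add(4352, -2335), Add(-2789, 4423)) = Mul(2017, 1634) = 3295778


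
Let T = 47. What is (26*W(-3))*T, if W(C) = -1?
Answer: -1222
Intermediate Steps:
(26*W(-3))*T = (26*(-1))*47 = -26*47 = -1222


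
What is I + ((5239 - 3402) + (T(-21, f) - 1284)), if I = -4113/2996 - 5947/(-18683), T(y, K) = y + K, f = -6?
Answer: 4197634143/7996324 ≈ 524.95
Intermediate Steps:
T(y, K) = K + y
I = -8432281/7996324 (I = -4113*1/2996 - 5947*(-1/18683) = -4113/2996 + 5947/18683 = -8432281/7996324 ≈ -1.0545)
I + ((5239 - 3402) + (T(-21, f) - 1284)) = -8432281/7996324 + ((5239 - 3402) + ((-6 - 21) - 1284)) = -8432281/7996324 + (1837 + (-27 - 1284)) = -8432281/7996324 + (1837 - 1311) = -8432281/7996324 + 526 = 4197634143/7996324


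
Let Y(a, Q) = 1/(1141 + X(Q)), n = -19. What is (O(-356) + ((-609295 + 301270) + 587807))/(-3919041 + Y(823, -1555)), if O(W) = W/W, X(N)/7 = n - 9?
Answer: -264394935/3703493744 ≈ -0.071391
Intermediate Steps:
X(N) = -196 (X(N) = 7*(-19 - 9) = 7*(-28) = -196)
Y(a, Q) = 1/945 (Y(a, Q) = 1/(1141 - 196) = 1/945)
O(W) = 1
(O(-356) + ((-609295 + 301270) + 587807))/(-3919041 + Y(823, -1555)) = (1 + ((-609295 + 301270) + 587807))/(-3919041 + 1/945) = (1 + (-308025 + 587807))/(-3703493744/945) = (1 + 279782)*(-945/3703493744) = 279783*(-945/3703493744) = -264394935/3703493744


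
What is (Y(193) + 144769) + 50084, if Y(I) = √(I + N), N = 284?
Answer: 194853 + 3*√53 ≈ 1.9487e+5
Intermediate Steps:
Y(I) = √(284 + I) (Y(I) = √(I + 284) = √(284 + I))
(Y(193) + 144769) + 50084 = (√(284 + 193) + 144769) + 50084 = (√477 + 144769) + 50084 = (3*√53 + 144769) + 50084 = (144769 + 3*√53) + 50084 = 194853 + 3*√53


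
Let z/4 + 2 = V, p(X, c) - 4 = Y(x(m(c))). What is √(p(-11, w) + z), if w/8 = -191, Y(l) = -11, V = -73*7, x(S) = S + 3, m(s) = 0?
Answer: I*√2059 ≈ 45.376*I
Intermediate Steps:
x(S) = 3 + S
V = -511
w = -1528 (w = 8*(-191) = -1528)
p(X, c) = -7 (p(X, c) = 4 - 11 = -7)
z = -2052 (z = -8 + 4*(-511) = -8 - 2044 = -2052)
√(p(-11, w) + z) = √(-7 - 2052) = √(-2059) = I*√2059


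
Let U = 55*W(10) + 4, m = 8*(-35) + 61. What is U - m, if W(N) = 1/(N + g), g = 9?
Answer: 4292/19 ≈ 225.89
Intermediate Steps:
m = -219 (m = -280 + 61 = -219)
W(N) = 1/(9 + N) (W(N) = 1/(N + 9) = 1/(9 + N))
U = 131/19 (U = 55/(9 + 10) + 4 = 55/19 + 4 = 131/19 ≈ 6.8947)
U - m = 131/19 - 1*(-219) = 131/19 + 219 = 4292/19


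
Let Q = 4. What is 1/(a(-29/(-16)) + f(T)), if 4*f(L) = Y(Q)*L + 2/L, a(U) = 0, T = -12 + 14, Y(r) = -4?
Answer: -4/7 ≈ -0.57143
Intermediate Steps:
T = 2
f(L) = 1/(2*L) - L (f(L) = (-4*L + 2/L)/4 = 1/(2*L) - L)
1/(a(-29/(-16)) + f(T)) = 1/(0 + ((1/2)/2 - 1*2)) = 1/(0 + ((1/2)*(1/2) - 2)) = 1/(0 + (1/4 - 2)) = 1/(0 - 7/4) = 1/(-7/4) = -4/7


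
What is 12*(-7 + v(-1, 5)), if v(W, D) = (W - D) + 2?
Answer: -132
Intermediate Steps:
v(W, D) = 2 + W - D
12*(-7 + v(-1, 5)) = 12*(-7 + (2 - 1 - 1*5)) = 12*(-7 + (2 - 1 - 5)) = 12*(-7 - 4) = 12*(-11) = -132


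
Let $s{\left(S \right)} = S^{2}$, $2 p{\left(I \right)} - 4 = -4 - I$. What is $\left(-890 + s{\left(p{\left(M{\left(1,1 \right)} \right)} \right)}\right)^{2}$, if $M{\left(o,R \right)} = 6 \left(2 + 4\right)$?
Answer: $320356$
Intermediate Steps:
$M{\left(o,R \right)} = 36$ ($M{\left(o,R \right)} = 6 \cdot 6 = 36$)
$p{\left(I \right)} = - \frac{I}{2}$ ($p{\left(I \right)} = 2 + \frac{-4 - I}{2} = 2 - \left(2 + \frac{I}{2}\right) = - \frac{I}{2}$)
$\left(-890 + s{\left(p{\left(M{\left(1,1 \right)} \right)} \right)}\right)^{2} = \left(-890 + \left(\left(- \frac{1}{2}\right) 36\right)^{2}\right)^{2} = \left(-890 + \left(-18\right)^{2}\right)^{2} = \left(-890 + 324\right)^{2} = \left(-566\right)^{2} = 320356$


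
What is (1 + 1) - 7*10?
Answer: -68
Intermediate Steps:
(1 + 1) - 7*10 = 2 - 70 = -68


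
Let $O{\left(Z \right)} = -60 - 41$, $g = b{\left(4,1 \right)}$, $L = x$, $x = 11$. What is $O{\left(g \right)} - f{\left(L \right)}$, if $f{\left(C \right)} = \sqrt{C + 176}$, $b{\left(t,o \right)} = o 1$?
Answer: $-101 - \sqrt{187} \approx -114.67$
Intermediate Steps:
$b{\left(t,o \right)} = o$
$L = 11$
$g = 1$
$O{\left(Z \right)} = -101$ ($O{\left(Z \right)} = -60 - 41 = -101$)
$f{\left(C \right)} = \sqrt{176 + C}$
$O{\left(g \right)} - f{\left(L \right)} = -101 - \sqrt{176 + 11} = -101 - \sqrt{187}$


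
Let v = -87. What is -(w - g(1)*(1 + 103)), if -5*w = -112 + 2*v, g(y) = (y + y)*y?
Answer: 754/5 ≈ 150.80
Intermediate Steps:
g(y) = 2*y**2 (g(y) = (2*y)*y = 2*y**2)
w = 286/5 (w = -(-112 + 2*(-87))/5 = -(-112 - 174)/5 = -1/5*(-286) = 286/5 ≈ 57.200)
-(w - g(1)*(1 + 103)) = -(286/5 - 2*1**2*(1 + 103)) = -(286/5 - 2*1*104) = -(286/5 - 2*104) = -(286/5 - 1*208) = -(286/5 - 208) = -1*(-754/5) = 754/5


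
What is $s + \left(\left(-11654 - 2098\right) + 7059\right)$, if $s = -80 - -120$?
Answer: $-6653$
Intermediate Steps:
$s = 40$ ($s = -80 + 120 = 40$)
$s + \left(\left(-11654 - 2098\right) + 7059\right) = 40 + \left(\left(-11654 - 2098\right) + 7059\right) = 40 + \left(-13752 + 7059\right) = 40 - 6693 = -6653$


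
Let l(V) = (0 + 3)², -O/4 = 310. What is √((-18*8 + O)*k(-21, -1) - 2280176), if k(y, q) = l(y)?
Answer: 2*I*√573158 ≈ 1514.1*I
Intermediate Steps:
O = -1240 (O = -4*310 = -1240)
l(V) = 9 (l(V) = 3² = 9)
k(y, q) = 9
√((-18*8 + O)*k(-21, -1) - 2280176) = √((-18*8 - 1240)*9 - 2280176) = √((-144 - 1240)*9 - 2280176) = √(-1384*9 - 2280176) = √(-12456 - 2280176) = √(-2292632) = 2*I*√573158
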